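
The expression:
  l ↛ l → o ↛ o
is always true.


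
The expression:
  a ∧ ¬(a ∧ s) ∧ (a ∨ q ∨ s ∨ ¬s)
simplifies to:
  a ∧ ¬s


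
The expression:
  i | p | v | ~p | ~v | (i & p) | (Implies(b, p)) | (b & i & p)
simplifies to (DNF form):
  True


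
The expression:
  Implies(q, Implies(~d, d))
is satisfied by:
  {d: True, q: False}
  {q: False, d: False}
  {q: True, d: True}


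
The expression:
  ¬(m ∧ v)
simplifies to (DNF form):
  ¬m ∨ ¬v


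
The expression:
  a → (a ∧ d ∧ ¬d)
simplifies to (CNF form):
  ¬a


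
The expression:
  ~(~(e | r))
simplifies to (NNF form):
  e | r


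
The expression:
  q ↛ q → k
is always true.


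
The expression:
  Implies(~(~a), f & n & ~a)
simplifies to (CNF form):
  ~a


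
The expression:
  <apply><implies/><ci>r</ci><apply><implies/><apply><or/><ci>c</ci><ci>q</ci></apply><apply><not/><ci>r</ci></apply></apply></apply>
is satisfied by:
  {q: False, r: False, c: False}
  {c: True, q: False, r: False}
  {q: True, c: False, r: False}
  {c: True, q: True, r: False}
  {r: True, c: False, q: False}


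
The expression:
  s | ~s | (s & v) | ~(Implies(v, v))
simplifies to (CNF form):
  True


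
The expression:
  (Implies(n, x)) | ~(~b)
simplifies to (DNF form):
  b | x | ~n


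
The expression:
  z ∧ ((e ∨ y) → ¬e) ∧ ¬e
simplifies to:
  z ∧ ¬e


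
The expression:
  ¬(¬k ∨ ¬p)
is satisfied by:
  {p: True, k: True}


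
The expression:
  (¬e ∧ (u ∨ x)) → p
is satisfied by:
  {e: True, p: True, u: False, x: False}
  {x: True, e: True, p: True, u: False}
  {e: True, p: True, u: True, x: False}
  {x: True, e: True, p: True, u: True}
  {e: True, u: False, p: False, x: False}
  {e: True, x: True, u: False, p: False}
  {e: True, u: True, p: False, x: False}
  {e: True, x: True, u: True, p: False}
  {p: True, x: False, u: False, e: False}
  {x: True, p: True, u: False, e: False}
  {p: True, u: True, x: False, e: False}
  {x: True, p: True, u: True, e: False}
  {x: False, u: False, p: False, e: False}


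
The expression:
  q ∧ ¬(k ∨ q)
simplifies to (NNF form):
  False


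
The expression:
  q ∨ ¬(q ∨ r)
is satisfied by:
  {q: True, r: False}
  {r: False, q: False}
  {r: True, q: True}


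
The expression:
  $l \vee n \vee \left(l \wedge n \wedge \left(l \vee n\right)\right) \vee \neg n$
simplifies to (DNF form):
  $\text{True}$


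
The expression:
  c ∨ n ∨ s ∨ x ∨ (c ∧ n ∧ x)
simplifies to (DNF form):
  c ∨ n ∨ s ∨ x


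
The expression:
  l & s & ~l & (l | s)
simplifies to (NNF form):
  False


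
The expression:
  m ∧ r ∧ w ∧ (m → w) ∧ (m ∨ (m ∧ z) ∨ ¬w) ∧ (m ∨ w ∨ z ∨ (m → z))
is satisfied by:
  {r: True, m: True, w: True}


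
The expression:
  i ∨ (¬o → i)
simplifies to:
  i ∨ o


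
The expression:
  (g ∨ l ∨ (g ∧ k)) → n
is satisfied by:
  {n: True, l: False, g: False}
  {n: True, g: True, l: False}
  {n: True, l: True, g: False}
  {n: True, g: True, l: True}
  {g: False, l: False, n: False}


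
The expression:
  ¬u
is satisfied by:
  {u: False}


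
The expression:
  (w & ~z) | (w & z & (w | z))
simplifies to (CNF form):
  w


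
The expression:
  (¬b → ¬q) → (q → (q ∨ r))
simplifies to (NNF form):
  True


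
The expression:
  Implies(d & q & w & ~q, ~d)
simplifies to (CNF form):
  True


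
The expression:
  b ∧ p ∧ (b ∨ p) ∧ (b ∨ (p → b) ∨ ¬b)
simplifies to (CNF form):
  b ∧ p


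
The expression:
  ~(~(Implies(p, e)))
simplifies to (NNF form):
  e | ~p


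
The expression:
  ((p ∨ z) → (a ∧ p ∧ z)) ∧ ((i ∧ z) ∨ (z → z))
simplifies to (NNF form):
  (a ∨ ¬z) ∧ (p ∨ ¬z) ∧ (z ∨ ¬p)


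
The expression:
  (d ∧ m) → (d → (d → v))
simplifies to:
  v ∨ ¬d ∨ ¬m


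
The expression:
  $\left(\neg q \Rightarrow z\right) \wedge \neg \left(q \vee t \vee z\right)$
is never true.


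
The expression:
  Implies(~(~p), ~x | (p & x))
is always true.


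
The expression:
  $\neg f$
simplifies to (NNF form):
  $\neg f$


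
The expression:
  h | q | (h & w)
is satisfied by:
  {q: True, h: True}
  {q: True, h: False}
  {h: True, q: False}


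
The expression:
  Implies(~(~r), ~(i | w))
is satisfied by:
  {w: False, r: False, i: False}
  {i: True, w: False, r: False}
  {w: True, i: False, r: False}
  {i: True, w: True, r: False}
  {r: True, i: False, w: False}


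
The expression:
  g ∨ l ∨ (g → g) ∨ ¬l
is always true.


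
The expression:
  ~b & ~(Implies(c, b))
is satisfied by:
  {c: True, b: False}


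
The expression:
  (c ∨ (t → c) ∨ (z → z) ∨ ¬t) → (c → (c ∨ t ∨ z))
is always true.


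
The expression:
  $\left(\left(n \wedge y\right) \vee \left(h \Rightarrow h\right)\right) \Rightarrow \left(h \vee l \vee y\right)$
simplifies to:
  $h \vee l \vee y$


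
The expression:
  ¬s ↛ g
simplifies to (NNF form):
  g ∨ ¬s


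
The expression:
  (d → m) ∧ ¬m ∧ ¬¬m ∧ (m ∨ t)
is never true.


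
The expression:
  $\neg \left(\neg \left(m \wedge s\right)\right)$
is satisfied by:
  {m: True, s: True}


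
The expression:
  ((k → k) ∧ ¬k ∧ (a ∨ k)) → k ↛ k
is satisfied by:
  {k: True, a: False}
  {a: False, k: False}
  {a: True, k: True}


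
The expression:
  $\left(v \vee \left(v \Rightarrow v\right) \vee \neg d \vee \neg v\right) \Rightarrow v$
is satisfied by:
  {v: True}


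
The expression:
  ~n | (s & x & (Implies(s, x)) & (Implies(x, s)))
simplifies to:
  ~n | (s & x)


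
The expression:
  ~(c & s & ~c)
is always true.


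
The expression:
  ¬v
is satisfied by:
  {v: False}


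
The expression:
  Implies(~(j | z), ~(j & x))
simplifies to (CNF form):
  True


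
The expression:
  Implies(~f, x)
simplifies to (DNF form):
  f | x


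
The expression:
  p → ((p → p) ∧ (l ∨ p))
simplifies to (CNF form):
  True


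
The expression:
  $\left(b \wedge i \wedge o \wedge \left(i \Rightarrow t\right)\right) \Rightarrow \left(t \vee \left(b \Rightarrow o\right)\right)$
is always true.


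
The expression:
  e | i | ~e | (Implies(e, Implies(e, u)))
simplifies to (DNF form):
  True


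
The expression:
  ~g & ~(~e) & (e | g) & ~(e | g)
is never true.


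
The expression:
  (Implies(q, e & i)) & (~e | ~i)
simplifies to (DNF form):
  (~e & ~q) | (~i & ~q)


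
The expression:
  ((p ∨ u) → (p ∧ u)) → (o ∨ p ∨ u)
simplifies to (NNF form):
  o ∨ p ∨ u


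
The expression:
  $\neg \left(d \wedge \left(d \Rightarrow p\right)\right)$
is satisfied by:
  {p: False, d: False}
  {d: True, p: False}
  {p: True, d: False}


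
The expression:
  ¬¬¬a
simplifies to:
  ¬a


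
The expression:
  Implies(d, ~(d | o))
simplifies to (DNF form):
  ~d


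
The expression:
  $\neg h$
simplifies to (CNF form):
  $\neg h$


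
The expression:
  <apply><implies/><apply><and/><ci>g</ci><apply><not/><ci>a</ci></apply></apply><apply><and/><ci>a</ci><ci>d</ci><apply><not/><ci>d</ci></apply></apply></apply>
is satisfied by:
  {a: True, g: False}
  {g: False, a: False}
  {g: True, a: True}


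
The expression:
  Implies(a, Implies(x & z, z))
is always true.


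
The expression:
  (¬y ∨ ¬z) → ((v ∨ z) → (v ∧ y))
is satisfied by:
  {y: True, v: False, z: False}
  {y: True, z: True, v: False}
  {y: True, v: True, z: False}
  {y: True, z: True, v: True}
  {z: False, v: False, y: False}


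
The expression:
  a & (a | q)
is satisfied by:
  {a: True}


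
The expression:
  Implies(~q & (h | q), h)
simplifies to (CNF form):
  True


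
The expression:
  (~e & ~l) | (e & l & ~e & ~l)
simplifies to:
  ~e & ~l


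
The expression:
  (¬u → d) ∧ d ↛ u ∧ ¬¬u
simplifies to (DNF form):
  False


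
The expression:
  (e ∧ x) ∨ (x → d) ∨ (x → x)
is always true.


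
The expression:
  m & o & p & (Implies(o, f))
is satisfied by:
  {m: True, p: True, f: True, o: True}


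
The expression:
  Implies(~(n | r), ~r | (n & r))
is always true.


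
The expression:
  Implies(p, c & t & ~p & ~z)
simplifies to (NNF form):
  ~p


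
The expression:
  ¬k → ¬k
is always true.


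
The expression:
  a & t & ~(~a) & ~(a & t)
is never true.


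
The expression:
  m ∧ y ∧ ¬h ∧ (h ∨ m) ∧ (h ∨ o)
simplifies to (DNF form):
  m ∧ o ∧ y ∧ ¬h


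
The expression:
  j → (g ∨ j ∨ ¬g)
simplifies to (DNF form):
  True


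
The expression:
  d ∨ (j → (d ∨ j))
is always true.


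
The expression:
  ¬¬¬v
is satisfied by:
  {v: False}


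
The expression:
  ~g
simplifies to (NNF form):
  ~g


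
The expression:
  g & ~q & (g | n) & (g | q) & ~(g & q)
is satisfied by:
  {g: True, q: False}


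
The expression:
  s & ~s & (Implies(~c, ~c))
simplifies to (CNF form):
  False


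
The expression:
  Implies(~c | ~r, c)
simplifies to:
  c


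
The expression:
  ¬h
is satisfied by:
  {h: False}


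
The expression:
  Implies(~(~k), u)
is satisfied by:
  {u: True, k: False}
  {k: False, u: False}
  {k: True, u: True}


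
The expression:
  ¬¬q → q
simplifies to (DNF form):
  True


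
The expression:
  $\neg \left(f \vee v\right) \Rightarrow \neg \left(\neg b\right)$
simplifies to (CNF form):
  $b \vee f \vee v$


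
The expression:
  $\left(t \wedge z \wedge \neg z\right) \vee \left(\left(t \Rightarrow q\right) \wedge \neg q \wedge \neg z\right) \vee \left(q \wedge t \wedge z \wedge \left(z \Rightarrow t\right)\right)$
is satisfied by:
  {t: False, q: False, z: False}
  {q: True, z: True, t: True}


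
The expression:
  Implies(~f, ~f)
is always true.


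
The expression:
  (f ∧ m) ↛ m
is never true.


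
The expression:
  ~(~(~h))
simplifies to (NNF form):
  ~h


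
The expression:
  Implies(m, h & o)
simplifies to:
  ~m | (h & o)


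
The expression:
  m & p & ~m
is never true.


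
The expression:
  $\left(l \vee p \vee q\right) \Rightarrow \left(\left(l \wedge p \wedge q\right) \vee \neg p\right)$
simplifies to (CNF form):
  $\left(l \vee \neg p\right) \wedge \left(q \vee \neg p\right)$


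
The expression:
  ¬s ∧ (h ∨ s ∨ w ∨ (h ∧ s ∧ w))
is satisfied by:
  {h: True, w: True, s: False}
  {h: True, w: False, s: False}
  {w: True, h: False, s: False}


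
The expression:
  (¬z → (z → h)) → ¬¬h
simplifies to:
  h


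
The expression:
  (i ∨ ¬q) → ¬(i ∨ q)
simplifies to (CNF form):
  ¬i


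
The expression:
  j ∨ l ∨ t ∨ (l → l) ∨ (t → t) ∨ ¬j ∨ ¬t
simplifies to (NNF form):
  True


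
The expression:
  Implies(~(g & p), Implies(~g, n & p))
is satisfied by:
  {g: True, p: True, n: True}
  {g: True, p: True, n: False}
  {g: True, n: True, p: False}
  {g: True, n: False, p: False}
  {p: True, n: True, g: False}


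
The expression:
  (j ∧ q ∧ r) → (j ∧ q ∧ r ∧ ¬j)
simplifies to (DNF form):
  ¬j ∨ ¬q ∨ ¬r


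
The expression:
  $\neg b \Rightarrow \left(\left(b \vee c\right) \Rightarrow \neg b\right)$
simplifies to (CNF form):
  $\text{True}$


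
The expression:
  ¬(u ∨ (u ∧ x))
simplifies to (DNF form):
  ¬u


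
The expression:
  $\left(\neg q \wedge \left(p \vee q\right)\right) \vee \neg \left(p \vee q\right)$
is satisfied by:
  {q: False}


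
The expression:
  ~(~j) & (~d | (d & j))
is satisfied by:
  {j: True}


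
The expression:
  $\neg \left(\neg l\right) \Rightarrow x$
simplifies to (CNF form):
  $x \vee \neg l$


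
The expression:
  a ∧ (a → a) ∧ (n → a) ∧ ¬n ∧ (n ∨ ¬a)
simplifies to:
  False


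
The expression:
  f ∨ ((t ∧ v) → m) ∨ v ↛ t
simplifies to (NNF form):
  f ∨ m ∨ ¬t ∨ ¬v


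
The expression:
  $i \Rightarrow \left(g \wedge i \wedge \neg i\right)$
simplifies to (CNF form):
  $\neg i$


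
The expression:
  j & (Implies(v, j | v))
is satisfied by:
  {j: True}


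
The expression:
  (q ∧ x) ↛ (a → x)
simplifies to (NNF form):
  False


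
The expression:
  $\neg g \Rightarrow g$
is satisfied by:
  {g: True}


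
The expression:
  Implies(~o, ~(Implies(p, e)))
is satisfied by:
  {o: True, p: True, e: False}
  {o: True, e: False, p: False}
  {o: True, p: True, e: True}
  {o: True, e: True, p: False}
  {p: True, e: False, o: False}


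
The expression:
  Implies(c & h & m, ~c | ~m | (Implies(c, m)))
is always true.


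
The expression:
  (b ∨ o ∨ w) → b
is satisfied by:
  {b: True, w: False, o: False}
  {b: True, o: True, w: False}
  {b: True, w: True, o: False}
  {b: True, o: True, w: True}
  {o: False, w: False, b: False}


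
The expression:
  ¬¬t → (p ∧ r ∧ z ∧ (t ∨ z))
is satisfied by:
  {p: True, r: True, z: True, t: False}
  {p: True, r: True, z: False, t: False}
  {p: True, z: True, r: False, t: False}
  {p: True, z: False, r: False, t: False}
  {r: True, z: True, p: False, t: False}
  {r: True, z: False, p: False, t: False}
  {z: True, p: False, r: False, t: False}
  {z: False, p: False, r: False, t: False}
  {t: True, p: True, r: True, z: True}


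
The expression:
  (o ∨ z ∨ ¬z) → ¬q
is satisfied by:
  {q: False}


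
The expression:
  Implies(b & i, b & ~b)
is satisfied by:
  {b: False, i: False}
  {i: True, b: False}
  {b: True, i: False}


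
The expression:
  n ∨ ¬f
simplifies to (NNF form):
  n ∨ ¬f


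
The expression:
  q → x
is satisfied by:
  {x: True, q: False}
  {q: False, x: False}
  {q: True, x: True}


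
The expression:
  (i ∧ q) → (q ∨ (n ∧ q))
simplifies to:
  True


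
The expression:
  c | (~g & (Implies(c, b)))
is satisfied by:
  {c: True, g: False}
  {g: False, c: False}
  {g: True, c: True}


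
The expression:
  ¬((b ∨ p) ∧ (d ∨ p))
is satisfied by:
  {p: False, d: False, b: False}
  {b: True, p: False, d: False}
  {d: True, p: False, b: False}


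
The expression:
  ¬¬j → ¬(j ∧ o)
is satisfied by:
  {o: False, j: False}
  {j: True, o: False}
  {o: True, j: False}


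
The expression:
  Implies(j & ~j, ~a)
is always true.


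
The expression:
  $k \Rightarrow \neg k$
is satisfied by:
  {k: False}


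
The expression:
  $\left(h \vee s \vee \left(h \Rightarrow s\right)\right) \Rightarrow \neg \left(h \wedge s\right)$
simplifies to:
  $\neg h \vee \neg s$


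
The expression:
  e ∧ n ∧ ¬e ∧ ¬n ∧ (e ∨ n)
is never true.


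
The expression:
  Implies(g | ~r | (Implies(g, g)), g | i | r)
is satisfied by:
  {i: True, r: True, g: True}
  {i: True, r: True, g: False}
  {i: True, g: True, r: False}
  {i: True, g: False, r: False}
  {r: True, g: True, i: False}
  {r: True, g: False, i: False}
  {g: True, r: False, i: False}


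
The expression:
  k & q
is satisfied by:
  {q: True, k: True}


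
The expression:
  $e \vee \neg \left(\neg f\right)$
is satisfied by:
  {e: True, f: True}
  {e: True, f: False}
  {f: True, e: False}


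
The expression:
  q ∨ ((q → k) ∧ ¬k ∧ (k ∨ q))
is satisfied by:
  {q: True}


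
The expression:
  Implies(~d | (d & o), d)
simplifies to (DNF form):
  d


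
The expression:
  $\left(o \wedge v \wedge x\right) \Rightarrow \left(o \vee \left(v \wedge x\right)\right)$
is always true.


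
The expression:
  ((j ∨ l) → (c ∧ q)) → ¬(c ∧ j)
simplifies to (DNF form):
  ¬c ∨ ¬j ∨ ¬q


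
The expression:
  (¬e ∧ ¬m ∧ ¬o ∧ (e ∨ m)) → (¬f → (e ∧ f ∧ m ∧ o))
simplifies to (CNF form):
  True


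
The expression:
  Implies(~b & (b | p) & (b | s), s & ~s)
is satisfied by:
  {b: True, s: False, p: False}
  {s: False, p: False, b: False}
  {b: True, p: True, s: False}
  {p: True, s: False, b: False}
  {b: True, s: True, p: False}
  {s: True, b: False, p: False}
  {b: True, p: True, s: True}


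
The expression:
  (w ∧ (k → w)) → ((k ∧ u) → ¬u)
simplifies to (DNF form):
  ¬k ∨ ¬u ∨ ¬w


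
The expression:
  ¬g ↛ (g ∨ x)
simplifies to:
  ¬g ∧ ¬x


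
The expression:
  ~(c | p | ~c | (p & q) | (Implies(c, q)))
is never true.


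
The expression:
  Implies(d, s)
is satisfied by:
  {s: True, d: False}
  {d: False, s: False}
  {d: True, s: True}


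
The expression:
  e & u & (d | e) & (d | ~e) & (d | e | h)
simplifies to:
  d & e & u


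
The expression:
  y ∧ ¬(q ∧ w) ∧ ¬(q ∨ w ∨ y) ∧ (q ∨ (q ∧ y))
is never true.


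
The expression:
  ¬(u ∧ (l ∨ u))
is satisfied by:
  {u: False}


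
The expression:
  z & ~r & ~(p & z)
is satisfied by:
  {z: True, p: False, r: False}


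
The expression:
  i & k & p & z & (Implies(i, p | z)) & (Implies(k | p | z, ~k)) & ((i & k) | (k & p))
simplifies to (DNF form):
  False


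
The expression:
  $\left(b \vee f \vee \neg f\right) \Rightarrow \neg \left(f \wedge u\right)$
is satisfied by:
  {u: False, f: False}
  {f: True, u: False}
  {u: True, f: False}


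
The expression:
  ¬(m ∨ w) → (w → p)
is always true.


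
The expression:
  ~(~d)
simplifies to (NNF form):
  d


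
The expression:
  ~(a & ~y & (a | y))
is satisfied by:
  {y: True, a: False}
  {a: False, y: False}
  {a: True, y: True}


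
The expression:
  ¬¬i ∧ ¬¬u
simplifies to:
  i ∧ u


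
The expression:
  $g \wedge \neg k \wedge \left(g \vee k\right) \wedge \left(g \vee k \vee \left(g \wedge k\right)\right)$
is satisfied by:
  {g: True, k: False}


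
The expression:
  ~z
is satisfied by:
  {z: False}


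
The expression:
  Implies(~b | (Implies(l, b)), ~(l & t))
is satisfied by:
  {l: False, t: False}
  {t: True, l: False}
  {l: True, t: False}


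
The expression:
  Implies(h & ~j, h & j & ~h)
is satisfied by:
  {j: True, h: False}
  {h: False, j: False}
  {h: True, j: True}


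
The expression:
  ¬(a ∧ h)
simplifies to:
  ¬a ∨ ¬h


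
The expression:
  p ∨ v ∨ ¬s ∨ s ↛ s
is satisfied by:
  {v: True, p: True, s: False}
  {v: True, s: False, p: False}
  {p: True, s: False, v: False}
  {p: False, s: False, v: False}
  {v: True, p: True, s: True}
  {v: True, s: True, p: False}
  {p: True, s: True, v: False}


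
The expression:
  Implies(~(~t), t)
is always true.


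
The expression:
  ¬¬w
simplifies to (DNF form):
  w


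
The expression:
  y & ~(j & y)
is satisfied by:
  {y: True, j: False}


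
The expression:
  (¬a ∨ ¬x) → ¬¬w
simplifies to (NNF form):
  w ∨ (a ∧ x)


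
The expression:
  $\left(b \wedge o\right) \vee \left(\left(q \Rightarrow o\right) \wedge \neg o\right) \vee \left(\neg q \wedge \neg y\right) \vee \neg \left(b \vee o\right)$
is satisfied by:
  {q: False, o: False, y: False, b: False}
  {b: True, q: False, o: False, y: False}
  {y: True, q: False, o: False, b: False}
  {b: True, y: True, q: False, o: False}
  {o: True, b: False, q: False, y: False}
  {b: True, o: True, q: False, y: False}
  {b: True, y: True, o: True, q: False}
  {q: True, b: False, o: False, y: False}
  {y: True, q: True, b: False, o: False}
  {b: True, o: True, q: True, y: False}
  {b: True, o: True, q: True, y: True}


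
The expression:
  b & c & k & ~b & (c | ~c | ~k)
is never true.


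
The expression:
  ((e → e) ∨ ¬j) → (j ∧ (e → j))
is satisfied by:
  {j: True}


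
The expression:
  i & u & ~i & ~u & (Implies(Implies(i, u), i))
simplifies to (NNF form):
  False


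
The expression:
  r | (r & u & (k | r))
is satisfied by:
  {r: True}


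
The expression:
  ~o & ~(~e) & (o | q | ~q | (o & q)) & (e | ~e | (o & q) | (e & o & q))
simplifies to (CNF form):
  e & ~o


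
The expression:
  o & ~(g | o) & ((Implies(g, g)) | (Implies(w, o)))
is never true.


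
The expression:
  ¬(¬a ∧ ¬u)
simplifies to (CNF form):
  a ∨ u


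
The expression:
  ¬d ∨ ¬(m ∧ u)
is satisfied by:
  {u: False, m: False, d: False}
  {d: True, u: False, m: False}
  {m: True, u: False, d: False}
  {d: True, m: True, u: False}
  {u: True, d: False, m: False}
  {d: True, u: True, m: False}
  {m: True, u: True, d: False}


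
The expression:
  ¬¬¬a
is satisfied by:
  {a: False}


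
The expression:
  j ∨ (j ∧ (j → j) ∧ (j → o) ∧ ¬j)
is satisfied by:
  {j: True}


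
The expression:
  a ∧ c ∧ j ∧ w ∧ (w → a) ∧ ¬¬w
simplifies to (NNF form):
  a ∧ c ∧ j ∧ w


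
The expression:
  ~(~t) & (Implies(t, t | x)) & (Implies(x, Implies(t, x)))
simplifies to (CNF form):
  t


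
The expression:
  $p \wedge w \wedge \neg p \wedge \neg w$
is never true.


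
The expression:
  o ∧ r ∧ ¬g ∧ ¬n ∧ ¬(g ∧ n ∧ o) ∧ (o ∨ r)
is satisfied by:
  {r: True, o: True, n: False, g: False}


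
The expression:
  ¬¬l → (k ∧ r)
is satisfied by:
  {k: True, r: True, l: False}
  {k: True, r: False, l: False}
  {r: True, k: False, l: False}
  {k: False, r: False, l: False}
  {k: True, l: True, r: True}


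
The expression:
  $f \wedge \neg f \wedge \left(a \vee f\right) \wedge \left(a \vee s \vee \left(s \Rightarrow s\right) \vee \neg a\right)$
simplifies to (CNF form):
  $\text{False}$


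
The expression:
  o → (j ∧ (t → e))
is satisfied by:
  {j: True, e: True, o: False, t: False}
  {j: True, e: False, o: False, t: False}
  {t: True, j: True, e: True, o: False}
  {t: True, j: True, e: False, o: False}
  {e: True, t: False, j: False, o: False}
  {e: False, t: False, j: False, o: False}
  {t: True, e: True, j: False, o: False}
  {t: True, e: False, j: False, o: False}
  {o: True, j: True, e: True, t: False}
  {o: True, j: True, e: False, t: False}
  {o: True, t: True, j: True, e: True}


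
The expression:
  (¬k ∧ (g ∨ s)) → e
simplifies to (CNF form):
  (e ∨ k ∨ ¬g) ∧ (e ∨ k ∨ ¬s)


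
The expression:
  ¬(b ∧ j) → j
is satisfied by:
  {j: True}


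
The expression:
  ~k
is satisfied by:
  {k: False}


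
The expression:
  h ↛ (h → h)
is never true.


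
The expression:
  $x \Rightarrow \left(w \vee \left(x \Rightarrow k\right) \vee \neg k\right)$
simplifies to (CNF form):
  $\text{True}$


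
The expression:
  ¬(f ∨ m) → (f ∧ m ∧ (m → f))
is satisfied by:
  {m: True, f: True}
  {m: True, f: False}
  {f: True, m: False}


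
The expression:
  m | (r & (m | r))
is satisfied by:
  {r: True, m: True}
  {r: True, m: False}
  {m: True, r: False}


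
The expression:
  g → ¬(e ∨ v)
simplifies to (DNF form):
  (¬e ∧ ¬v) ∨ ¬g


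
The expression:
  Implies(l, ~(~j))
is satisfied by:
  {j: True, l: False}
  {l: False, j: False}
  {l: True, j: True}


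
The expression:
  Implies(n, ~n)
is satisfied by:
  {n: False}


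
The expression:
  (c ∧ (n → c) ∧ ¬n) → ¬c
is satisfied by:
  {n: True, c: False}
  {c: False, n: False}
  {c: True, n: True}


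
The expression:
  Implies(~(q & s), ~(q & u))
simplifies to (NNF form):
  s | ~q | ~u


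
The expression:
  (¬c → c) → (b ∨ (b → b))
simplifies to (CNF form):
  True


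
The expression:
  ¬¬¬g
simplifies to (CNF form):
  ¬g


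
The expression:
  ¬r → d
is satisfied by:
  {r: True, d: True}
  {r: True, d: False}
  {d: True, r: False}


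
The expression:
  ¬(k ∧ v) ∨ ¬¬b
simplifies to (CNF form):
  b ∨ ¬k ∨ ¬v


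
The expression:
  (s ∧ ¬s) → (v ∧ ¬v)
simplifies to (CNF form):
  True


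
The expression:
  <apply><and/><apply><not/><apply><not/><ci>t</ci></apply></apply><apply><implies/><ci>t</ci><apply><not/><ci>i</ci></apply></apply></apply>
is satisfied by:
  {t: True, i: False}


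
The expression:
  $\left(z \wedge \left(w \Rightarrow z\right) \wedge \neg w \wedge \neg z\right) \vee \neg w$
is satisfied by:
  {w: False}


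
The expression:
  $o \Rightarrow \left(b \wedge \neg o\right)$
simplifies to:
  $\neg o$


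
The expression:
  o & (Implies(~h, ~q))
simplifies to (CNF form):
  o & (h | ~q)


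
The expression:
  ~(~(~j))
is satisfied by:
  {j: False}


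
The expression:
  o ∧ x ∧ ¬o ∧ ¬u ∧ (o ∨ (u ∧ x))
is never true.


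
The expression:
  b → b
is always true.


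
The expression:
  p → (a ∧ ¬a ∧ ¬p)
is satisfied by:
  {p: False}


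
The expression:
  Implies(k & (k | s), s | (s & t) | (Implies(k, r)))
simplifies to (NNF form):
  r | s | ~k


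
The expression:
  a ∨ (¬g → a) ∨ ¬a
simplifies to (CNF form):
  True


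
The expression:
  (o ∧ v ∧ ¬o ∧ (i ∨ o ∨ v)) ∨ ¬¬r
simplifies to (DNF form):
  r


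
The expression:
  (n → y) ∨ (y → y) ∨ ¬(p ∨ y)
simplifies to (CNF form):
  True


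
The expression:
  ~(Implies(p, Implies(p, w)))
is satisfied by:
  {p: True, w: False}


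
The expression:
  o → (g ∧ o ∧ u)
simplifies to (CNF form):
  (g ∨ ¬o) ∧ (u ∨ ¬o)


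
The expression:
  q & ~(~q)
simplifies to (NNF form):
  q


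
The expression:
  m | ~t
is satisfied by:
  {m: True, t: False}
  {t: False, m: False}
  {t: True, m: True}


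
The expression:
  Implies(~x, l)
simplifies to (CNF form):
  l | x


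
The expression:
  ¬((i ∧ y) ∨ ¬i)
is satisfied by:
  {i: True, y: False}


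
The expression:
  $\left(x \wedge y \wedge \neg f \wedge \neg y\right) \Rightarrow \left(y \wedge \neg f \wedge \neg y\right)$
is always true.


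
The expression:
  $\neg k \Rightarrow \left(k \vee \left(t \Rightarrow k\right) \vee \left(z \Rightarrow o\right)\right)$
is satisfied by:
  {k: True, o: True, t: False, z: False}
  {k: True, t: False, o: False, z: False}
  {o: True, k: False, t: False, z: False}
  {k: False, t: False, o: False, z: False}
  {z: True, k: True, o: True, t: False}
  {z: True, k: True, t: False, o: False}
  {z: True, o: True, k: False, t: False}
  {z: True, k: False, t: False, o: False}
  {k: True, t: True, o: True, z: False}
  {k: True, t: True, z: False, o: False}
  {t: True, o: True, z: False, k: False}
  {t: True, z: False, o: False, k: False}
  {k: True, t: True, z: True, o: True}
  {k: True, t: True, z: True, o: False}
  {t: True, z: True, o: True, k: False}


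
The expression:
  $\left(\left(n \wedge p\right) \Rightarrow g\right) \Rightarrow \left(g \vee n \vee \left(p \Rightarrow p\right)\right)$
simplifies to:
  $\text{True}$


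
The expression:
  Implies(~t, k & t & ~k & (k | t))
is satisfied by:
  {t: True}


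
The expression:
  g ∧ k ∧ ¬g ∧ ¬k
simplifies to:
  False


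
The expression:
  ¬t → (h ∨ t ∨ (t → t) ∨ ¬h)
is always true.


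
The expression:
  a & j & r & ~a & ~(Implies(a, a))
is never true.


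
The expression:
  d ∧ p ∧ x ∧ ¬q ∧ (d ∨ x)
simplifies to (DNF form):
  d ∧ p ∧ x ∧ ¬q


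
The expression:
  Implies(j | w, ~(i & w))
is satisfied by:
  {w: False, i: False}
  {i: True, w: False}
  {w: True, i: False}


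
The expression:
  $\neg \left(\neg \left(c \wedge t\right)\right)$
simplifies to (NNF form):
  $c \wedge t$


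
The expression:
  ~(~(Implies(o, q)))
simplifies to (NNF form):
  q | ~o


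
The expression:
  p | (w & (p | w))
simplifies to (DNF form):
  p | w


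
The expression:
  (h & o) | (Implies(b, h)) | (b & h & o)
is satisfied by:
  {h: True, b: False}
  {b: False, h: False}
  {b: True, h: True}


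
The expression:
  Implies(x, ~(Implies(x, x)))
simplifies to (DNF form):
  ~x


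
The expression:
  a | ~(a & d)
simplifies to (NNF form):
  True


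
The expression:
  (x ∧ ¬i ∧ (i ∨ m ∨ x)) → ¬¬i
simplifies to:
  i ∨ ¬x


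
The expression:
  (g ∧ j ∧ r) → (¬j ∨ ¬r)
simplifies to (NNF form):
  ¬g ∨ ¬j ∨ ¬r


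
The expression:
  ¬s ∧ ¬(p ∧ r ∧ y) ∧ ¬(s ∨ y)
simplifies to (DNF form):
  ¬s ∧ ¬y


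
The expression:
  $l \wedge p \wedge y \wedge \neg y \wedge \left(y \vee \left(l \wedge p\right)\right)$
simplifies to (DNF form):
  $\text{False}$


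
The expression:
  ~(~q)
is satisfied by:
  {q: True}


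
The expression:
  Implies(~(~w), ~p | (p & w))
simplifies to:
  True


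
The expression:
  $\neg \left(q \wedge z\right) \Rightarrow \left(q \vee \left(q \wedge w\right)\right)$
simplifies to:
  $q$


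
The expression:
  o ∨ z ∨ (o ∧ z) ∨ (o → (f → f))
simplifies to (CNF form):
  True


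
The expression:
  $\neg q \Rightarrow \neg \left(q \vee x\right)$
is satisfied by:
  {q: True, x: False}
  {x: False, q: False}
  {x: True, q: True}


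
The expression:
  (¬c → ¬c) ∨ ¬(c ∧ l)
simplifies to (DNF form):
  True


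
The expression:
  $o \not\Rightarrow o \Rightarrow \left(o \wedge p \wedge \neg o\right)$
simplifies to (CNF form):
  $\text{True}$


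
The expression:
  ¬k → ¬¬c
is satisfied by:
  {k: True, c: True}
  {k: True, c: False}
  {c: True, k: False}


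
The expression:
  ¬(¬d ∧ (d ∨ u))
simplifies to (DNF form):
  d ∨ ¬u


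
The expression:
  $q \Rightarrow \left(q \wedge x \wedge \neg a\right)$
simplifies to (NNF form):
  $\left(x \wedge \neg a\right) \vee \neg q$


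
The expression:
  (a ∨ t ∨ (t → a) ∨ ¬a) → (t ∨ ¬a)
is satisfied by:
  {t: True, a: False}
  {a: False, t: False}
  {a: True, t: True}


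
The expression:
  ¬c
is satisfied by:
  {c: False}


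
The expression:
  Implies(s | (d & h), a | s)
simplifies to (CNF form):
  a | s | ~d | ~h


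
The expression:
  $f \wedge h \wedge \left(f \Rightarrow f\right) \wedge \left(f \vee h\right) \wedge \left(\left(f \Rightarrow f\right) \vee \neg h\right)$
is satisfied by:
  {h: True, f: True}


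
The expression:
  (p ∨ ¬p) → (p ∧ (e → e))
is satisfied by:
  {p: True}


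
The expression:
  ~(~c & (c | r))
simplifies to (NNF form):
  c | ~r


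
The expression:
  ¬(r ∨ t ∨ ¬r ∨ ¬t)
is never true.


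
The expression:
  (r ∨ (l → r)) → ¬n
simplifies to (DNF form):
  (l ∧ ¬r) ∨ ¬n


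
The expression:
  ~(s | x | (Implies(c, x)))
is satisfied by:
  {c: True, x: False, s: False}


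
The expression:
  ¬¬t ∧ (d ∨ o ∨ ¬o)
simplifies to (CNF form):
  t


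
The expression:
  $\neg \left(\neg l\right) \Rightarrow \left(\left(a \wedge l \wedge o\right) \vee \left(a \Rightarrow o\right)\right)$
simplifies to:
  $o \vee \neg a \vee \neg l$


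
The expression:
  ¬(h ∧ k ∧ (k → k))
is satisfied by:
  {h: False, k: False}
  {k: True, h: False}
  {h: True, k: False}


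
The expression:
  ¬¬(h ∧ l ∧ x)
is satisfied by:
  {h: True, x: True, l: True}


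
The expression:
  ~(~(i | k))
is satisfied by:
  {i: True, k: True}
  {i: True, k: False}
  {k: True, i: False}


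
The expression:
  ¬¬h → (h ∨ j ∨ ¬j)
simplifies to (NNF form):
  True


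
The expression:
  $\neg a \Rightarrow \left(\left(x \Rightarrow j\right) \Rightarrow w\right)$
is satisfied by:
  {a: True, x: True, w: True, j: False}
  {a: True, w: True, j: False, x: False}
  {a: True, x: True, w: True, j: True}
  {a: True, w: True, j: True, x: False}
  {a: True, x: True, j: False, w: False}
  {a: True, j: False, w: False, x: False}
  {a: True, x: True, j: True, w: False}
  {a: True, j: True, w: False, x: False}
  {x: True, w: True, j: False, a: False}
  {w: True, x: False, j: False, a: False}
  {x: True, w: True, j: True, a: False}
  {w: True, j: True, x: False, a: False}
  {x: True, j: False, w: False, a: False}


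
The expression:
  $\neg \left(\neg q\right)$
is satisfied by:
  {q: True}


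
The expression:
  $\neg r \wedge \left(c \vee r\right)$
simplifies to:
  $c \wedge \neg r$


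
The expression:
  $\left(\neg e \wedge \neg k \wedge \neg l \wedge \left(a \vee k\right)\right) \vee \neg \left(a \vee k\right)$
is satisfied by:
  {l: False, k: False, a: False, e: False}
  {e: True, l: False, k: False, a: False}
  {l: True, e: False, k: False, a: False}
  {e: True, l: True, k: False, a: False}
  {a: True, e: False, l: False, k: False}


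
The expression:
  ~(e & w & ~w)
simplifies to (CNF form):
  True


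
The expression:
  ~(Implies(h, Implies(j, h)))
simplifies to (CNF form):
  False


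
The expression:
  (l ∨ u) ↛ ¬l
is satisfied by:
  {l: True}


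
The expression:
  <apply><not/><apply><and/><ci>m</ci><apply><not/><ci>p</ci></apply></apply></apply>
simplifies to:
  <apply><or/><ci>p</ci><apply><not/><ci>m</ci></apply></apply>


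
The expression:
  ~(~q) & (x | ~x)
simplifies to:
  q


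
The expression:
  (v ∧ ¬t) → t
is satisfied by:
  {t: True, v: False}
  {v: False, t: False}
  {v: True, t: True}


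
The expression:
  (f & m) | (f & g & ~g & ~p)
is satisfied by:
  {m: True, f: True}


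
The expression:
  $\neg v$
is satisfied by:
  {v: False}


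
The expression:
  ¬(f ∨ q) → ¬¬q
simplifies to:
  f ∨ q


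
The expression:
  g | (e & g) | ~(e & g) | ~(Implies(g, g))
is always true.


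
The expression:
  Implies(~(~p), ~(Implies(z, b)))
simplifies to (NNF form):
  ~p | (z & ~b)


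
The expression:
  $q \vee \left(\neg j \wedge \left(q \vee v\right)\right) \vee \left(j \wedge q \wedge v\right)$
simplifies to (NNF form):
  $q \vee \left(v \wedge \neg j\right)$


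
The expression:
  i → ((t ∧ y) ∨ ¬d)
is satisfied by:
  {y: True, t: True, i: False, d: False}
  {y: True, t: False, i: False, d: False}
  {t: True, y: False, i: False, d: False}
  {y: False, t: False, i: False, d: False}
  {y: True, d: True, t: True, i: False}
  {y: True, d: True, t: False, i: False}
  {d: True, t: True, y: False, i: False}
  {d: True, y: False, t: False, i: False}
  {y: True, i: True, t: True, d: False}
  {y: True, i: True, t: False, d: False}
  {i: True, t: True, y: False, d: False}
  {i: True, y: False, t: False, d: False}
  {y: True, d: True, i: True, t: True}


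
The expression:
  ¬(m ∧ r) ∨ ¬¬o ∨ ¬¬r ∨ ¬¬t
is always true.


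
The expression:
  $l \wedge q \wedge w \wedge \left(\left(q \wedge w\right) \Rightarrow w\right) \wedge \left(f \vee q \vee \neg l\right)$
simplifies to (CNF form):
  $l \wedge q \wedge w$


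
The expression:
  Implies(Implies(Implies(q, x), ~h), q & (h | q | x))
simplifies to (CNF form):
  h | q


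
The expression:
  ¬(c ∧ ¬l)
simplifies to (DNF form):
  l ∨ ¬c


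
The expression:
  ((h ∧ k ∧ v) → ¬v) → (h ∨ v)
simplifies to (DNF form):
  h ∨ v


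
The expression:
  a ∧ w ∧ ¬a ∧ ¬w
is never true.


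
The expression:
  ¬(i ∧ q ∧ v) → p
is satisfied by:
  {q: True, p: True, v: True, i: True}
  {q: True, p: True, v: True, i: False}
  {q: True, p: True, i: True, v: False}
  {q: True, p: True, i: False, v: False}
  {p: True, v: True, i: True, q: False}
  {p: True, v: True, i: False, q: False}
  {p: True, v: False, i: True, q: False}
  {p: True, v: False, i: False, q: False}
  {q: True, v: True, i: True, p: False}


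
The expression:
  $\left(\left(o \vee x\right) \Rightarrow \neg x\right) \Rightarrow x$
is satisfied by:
  {x: True}


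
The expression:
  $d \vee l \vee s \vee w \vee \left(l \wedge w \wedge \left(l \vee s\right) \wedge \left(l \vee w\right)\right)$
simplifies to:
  $d \vee l \vee s \vee w$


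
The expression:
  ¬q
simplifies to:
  ¬q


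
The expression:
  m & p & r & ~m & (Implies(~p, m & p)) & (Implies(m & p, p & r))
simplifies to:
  False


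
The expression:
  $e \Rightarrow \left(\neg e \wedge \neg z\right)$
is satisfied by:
  {e: False}


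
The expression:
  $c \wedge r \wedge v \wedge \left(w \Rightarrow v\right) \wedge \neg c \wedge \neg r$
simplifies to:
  $\text{False}$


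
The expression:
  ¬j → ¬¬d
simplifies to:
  d ∨ j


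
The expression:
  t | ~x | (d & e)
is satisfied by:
  {t: True, e: True, d: True, x: False}
  {t: True, e: True, d: False, x: False}
  {t: True, d: True, e: False, x: False}
  {t: True, d: False, e: False, x: False}
  {e: True, d: True, t: False, x: False}
  {e: True, d: False, t: False, x: False}
  {d: True, t: False, e: False, x: False}
  {d: False, t: False, e: False, x: False}
  {x: True, t: True, e: True, d: True}
  {x: True, t: True, e: True, d: False}
  {x: True, t: True, d: True, e: False}
  {x: True, t: True, d: False, e: False}
  {x: True, e: True, d: True, t: False}


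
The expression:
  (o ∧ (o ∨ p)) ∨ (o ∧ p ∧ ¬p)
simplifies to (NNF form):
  o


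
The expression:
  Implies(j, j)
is always true.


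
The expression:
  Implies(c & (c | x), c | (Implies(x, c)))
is always true.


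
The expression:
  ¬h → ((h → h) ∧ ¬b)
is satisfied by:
  {h: True, b: False}
  {b: False, h: False}
  {b: True, h: True}


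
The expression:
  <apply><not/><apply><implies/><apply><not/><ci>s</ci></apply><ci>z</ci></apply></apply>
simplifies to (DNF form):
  <apply><and/><apply><not/><ci>s</ci></apply><apply><not/><ci>z</ci></apply></apply>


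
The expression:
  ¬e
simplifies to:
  ¬e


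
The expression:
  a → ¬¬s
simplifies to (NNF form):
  s ∨ ¬a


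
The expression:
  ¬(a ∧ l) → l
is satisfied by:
  {l: True}


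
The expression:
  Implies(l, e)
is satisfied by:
  {e: True, l: False}
  {l: False, e: False}
  {l: True, e: True}


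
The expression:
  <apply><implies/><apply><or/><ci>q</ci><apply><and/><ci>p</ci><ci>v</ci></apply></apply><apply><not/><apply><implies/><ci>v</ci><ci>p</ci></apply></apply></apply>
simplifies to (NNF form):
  <apply><or/><apply><and/><ci>v</ci><apply><not/><ci>p</ci></apply></apply><apply><and/><apply><not/><ci>q</ci></apply><apply><not/><ci>v</ci></apply></apply></apply>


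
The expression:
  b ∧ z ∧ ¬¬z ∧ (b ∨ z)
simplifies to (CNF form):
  b ∧ z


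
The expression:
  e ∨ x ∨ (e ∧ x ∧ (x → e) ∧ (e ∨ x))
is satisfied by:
  {x: True, e: True}
  {x: True, e: False}
  {e: True, x: False}


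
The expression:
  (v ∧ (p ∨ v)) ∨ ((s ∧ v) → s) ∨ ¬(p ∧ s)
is always true.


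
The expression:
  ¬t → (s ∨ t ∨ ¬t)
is always true.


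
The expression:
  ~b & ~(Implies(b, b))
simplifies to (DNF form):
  False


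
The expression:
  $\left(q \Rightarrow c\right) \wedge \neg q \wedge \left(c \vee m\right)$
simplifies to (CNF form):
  $\neg q \wedge \left(c \vee m\right)$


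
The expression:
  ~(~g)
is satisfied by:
  {g: True}
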